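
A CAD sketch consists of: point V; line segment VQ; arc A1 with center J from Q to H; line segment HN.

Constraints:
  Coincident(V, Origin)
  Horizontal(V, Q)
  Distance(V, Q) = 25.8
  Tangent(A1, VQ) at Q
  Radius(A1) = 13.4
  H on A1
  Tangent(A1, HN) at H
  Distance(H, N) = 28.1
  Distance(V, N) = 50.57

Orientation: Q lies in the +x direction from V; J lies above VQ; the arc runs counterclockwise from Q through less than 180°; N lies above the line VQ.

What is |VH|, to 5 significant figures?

42.470

Checks: V.y = 0.00, Q.y = 0.00 ✓; |JH| = 13.40 ✓; ∠(JH, HN) = 90.00° ✓; |HN| = 28.10 ✓; |VN| = 50.57 ✓.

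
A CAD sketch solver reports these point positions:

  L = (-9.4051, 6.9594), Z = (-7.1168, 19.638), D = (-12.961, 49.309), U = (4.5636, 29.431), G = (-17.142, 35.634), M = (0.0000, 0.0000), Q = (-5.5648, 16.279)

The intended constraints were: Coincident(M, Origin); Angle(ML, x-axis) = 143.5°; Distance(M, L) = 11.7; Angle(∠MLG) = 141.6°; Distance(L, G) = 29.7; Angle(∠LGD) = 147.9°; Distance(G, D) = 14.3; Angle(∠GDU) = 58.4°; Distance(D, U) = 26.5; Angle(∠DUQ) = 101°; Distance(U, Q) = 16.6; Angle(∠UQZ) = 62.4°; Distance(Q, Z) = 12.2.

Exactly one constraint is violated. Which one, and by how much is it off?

Distance(Q, Z) = 12.2 — off by 8.50.

M = (0.00, 0.00) ✓; ML at 143.5° ✓; |ML| = 11.70 ✓; ∠MLG = 141.6° ✓; |LG| = 29.70 ✓; ∠LGD = 147.9° ✓; |GD| = 14.30 ✓; ∠GDU = 58.40° ✓; |DU| = 26.50 ✓; ∠DUQ = 101.0° ✓; |UQ| = 16.60 ✓; ∠UQZ = 62.40° ✓; |QZ| = 3.700 ✗.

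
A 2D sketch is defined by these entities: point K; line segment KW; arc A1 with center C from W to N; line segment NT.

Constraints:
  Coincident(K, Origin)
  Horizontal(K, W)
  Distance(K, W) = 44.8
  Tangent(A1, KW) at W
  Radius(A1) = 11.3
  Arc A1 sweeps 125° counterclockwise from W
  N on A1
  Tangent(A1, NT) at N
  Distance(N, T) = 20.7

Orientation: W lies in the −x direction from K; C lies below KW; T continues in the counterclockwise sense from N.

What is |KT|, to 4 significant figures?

54.65

K is at the origin; K and W share the same y with |KW| = 44.8 and W on the −x side, so W = (-44.80, 0.000). A1 meets KW tangentially, so CW is at right angles to KW, so C = W + (0, -11.3) = (-44.80, -11.30). On A1, W sits at bearing 90° from C; a 125° counterclockwise sweep puts N at bearing 215°, so N = C + 11.3·(cos 215°, sin 215°) = (-54.06, -17.78). Tangency of A1 to NT means the radius CN is perpendicular to NT, so NT runs along (−sin 215°, cos 215°); with |NT| = 20.7, T = (-42.18, -34.74). Then |KT| = |T − K| = 54.65.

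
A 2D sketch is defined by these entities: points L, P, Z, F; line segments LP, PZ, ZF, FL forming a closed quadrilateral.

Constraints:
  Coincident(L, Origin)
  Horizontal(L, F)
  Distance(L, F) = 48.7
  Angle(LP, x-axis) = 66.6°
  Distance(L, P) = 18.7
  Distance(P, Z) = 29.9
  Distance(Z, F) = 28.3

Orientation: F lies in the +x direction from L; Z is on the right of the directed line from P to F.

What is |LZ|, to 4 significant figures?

23.66

L is at the origin; L and F share the same y with |LF| = 48.7 and F in +x, so F = (48.7, 0). LP runs at 66.6° with |LP| = 18.7, so P = (7.427, 17.16). Z is determined by |PZ| = 29.9 and |ZF| = 28.3 together: it lies at the intersection of circle(P, 29.9) and circle(F, 28.3). With |PF| = 44.70, the foot of the radical line on PF is 23.39 from P and the perpendicular offset is √(29.9² − 23.39²) = 18.62. Taking the right-of-PF solution: Z = (21.87, -9.016).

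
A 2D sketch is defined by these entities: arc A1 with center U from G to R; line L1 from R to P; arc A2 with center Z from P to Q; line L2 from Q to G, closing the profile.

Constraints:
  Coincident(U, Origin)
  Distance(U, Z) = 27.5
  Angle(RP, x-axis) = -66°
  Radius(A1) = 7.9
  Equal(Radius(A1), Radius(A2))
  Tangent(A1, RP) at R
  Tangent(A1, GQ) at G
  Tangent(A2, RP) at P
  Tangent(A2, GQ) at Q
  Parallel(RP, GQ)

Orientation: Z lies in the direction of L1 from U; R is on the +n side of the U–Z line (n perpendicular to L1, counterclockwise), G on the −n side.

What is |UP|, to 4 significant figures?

28.61

The slot axis is L1's direction at -66.0°, so u = (cos -66.0°, sin -66.0°) = (0.4067, -0.9135) and n = (−sin -66.0°, cos -66.0°) = (0.9135, 0.4067). U is at the origin and Z lies 27.5 along u from U, so Z = 27.5·u = (11.19, -25.12). Tangency of A1 to both parallel lines with radius 7.9 puts R and G at U ± 7.9·n: R = (7.217, 3.213), G = (-7.217, -3.213). Equal radii place P and Q the same way about Z: P = Z + 7.9·n = (18.40, -21.91), Q = Z − 7.9·n = (3.968, -28.34). Then |UP| = |P − U| = 28.61.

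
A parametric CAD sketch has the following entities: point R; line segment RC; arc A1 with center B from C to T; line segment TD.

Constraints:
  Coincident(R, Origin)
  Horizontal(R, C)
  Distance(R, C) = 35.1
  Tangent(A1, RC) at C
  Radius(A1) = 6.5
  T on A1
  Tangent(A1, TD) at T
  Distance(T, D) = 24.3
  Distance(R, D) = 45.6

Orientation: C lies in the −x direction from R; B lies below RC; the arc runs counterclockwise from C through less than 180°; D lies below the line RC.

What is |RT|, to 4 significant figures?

42.12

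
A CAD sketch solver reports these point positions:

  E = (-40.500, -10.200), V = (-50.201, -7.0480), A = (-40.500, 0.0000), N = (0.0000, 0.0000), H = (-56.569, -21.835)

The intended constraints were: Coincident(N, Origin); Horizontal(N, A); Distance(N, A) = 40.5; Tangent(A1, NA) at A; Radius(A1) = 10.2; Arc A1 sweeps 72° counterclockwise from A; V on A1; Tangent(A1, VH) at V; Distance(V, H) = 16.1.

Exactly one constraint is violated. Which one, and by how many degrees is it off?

Tangent(A1, VH) at V — off by 5.30°.

N = (0.00, 0.00) ✓; N.y = 0.00, A.y = 0.00 ✓; |NA| = 40.50 ✓; ∠(EA, AN) = 90.00° ✓; |EA| = 10.20 ✓; bearing(E→V) − bearing(E→A) = 72.00° ✓; |EV| = 10.20 ✓; ∠(EV, VH) = 95.30° ✗; |VH| = 16.10 ✓.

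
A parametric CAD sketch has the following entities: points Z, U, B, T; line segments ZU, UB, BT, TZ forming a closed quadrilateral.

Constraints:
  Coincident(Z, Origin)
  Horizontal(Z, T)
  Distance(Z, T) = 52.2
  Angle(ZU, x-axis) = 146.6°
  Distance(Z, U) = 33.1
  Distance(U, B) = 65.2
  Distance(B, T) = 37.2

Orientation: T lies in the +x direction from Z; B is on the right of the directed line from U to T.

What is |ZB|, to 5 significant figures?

32.437

Checks: |UB| = 65.20 ✓; |BT| = 37.20 ✓.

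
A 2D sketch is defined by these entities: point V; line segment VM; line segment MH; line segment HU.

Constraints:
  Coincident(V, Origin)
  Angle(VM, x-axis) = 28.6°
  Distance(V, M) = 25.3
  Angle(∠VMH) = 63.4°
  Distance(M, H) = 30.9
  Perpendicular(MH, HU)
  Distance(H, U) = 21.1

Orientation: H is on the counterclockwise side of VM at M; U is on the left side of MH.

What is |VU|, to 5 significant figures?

19.631

V is at the origin; VM runs at 28.6° with length 25.3, so M = 25.3·(cos 28.6°, sin 28.6°) = (22.213, 12.111). ∠VMH = 63.4°, so MH runs at 28.6° + (180° − 63.4°) = 145.20° from the x-axis; with |MH| = 30.9, H = M + 30.9·(cos 145.20°, sin 145.20°) = (-3.1605, 29.746). The perpendicularity gives HU at right angles to MH; with |HU| = 21.1 on the left of MH, U = H + 21.1·(-0.57071, -0.82115) = (-15.203, 12.420). Then |VU| = |U − V| = 19.631.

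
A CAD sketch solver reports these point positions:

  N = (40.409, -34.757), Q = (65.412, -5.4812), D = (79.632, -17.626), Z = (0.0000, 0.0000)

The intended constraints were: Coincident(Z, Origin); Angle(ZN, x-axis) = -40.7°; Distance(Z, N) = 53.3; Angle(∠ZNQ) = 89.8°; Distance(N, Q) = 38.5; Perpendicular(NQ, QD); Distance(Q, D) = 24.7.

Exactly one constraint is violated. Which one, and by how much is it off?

Distance(Q, D) = 24.7 — off by 6.00.

Z = (0.00, 0.00) ✓; ZN at -40.70° ✓; |ZN| = 53.30 ✓; ∠ZNQ = 89.80° ✓; |NQ| = 38.50 ✓; ∠(NQ, QD) = 90.00° ✓; |QD| = 18.70 ✗.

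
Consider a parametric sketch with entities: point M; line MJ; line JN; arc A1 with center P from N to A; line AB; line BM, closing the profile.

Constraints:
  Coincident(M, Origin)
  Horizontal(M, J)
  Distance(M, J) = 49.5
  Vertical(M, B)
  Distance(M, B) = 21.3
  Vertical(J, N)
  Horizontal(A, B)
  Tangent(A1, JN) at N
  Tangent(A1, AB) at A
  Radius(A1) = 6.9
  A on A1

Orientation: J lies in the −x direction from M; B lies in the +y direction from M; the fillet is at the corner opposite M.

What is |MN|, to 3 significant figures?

51.6

M is at the origin; M and J share the same y with |MJ| = 49.5 and J on the −x side, so J = (-49.5, 0.00). M and B share the same x with |MB| = 21.3 and B on the +y side, so B = (0.00, 21.3). The virtual corner opposite M is at (-49.5, 21.3). A1 meets JN tangentially, so PN is at right angles to JN and the tangent condition forces PA to be normal to AB, with radius 6.9, so the center P sits 6.9 in from both sides at P = (-42.6, 14.4). That places the tangent points at N = (-49.5, 14.4) on JN and A = (-42.6, 21.3) on AB. Then |MN| = |N − M| = 51.6.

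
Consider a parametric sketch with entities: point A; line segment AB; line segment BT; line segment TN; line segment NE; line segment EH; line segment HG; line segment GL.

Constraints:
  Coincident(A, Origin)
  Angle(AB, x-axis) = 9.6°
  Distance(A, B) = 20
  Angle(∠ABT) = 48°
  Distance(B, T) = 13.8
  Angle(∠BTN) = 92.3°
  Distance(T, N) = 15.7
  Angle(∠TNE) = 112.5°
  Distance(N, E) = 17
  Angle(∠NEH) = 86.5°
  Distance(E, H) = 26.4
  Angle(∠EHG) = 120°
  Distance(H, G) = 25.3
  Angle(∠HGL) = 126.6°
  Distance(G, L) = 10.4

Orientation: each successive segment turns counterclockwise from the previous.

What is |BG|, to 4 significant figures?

22.15

A is at the origin; AB runs at 9.6° with length 20.0, so B = (19.72, 3.335). ∠ABT = 48.0° gives BT at 141.6° from the x-axis; with |BT| = 13.8, T = (8.905, 11.91). ∠BTN = 92.3° gives TN at -130.7° from the x-axis; with |TN| = 15.7, N = (-1.333, 0.004505). ∠TNE = 112.5° gives NE at -63.20° from the x-axis; with |NE| = 17.0, E = (6.332, -15.17). ∠NEH = 86.5° gives EH at 30.30° from the x-axis; with |EH| = 26.4, H = (29.13, -1.850). ∠EHG = 120.0° gives HG at 90.30° from the x-axis; with |HG| = 25.3, G = (28.99, 23.45). Then |BG| = |G − B| = 22.15.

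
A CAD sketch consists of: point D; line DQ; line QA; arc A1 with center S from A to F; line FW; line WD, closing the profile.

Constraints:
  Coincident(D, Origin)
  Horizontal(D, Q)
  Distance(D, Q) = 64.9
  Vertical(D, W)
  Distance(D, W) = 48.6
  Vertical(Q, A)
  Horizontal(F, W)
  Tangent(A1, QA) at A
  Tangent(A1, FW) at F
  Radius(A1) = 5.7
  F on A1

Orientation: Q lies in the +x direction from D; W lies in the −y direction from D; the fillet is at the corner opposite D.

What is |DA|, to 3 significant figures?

77.8

The virtual corner opposite D is at (64.9, -48.6). A1 meets QA tangentially, so SA is at right angles to QA and A1 meets FW tangentially, so SF is at right angles to FW, with radius 5.7, so the center S sits 5.7 in from both sides at S = (59.2, -42.9). That places the tangent points at A = (64.9, -42.9) on QA and F = (59.2, -48.6) on FW. Then |DA| = |A − D| = 77.8.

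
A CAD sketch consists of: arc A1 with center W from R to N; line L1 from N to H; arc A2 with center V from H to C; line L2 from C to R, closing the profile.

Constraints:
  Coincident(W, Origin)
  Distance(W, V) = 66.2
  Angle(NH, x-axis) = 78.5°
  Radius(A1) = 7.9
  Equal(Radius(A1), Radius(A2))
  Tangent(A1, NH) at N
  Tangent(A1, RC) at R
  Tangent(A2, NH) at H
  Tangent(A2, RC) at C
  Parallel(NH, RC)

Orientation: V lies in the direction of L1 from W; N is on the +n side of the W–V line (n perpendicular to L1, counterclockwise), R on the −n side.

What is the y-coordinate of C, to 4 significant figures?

63.30

Tangency of A1 to both parallel lines with radius 7.9 puts N and R at W ± 7.9·n: N = (-7.741, 1.575), R = (7.741, -1.575). Equal radii place H and C the same way about V: H = V + 7.9·n = (5.457, 66.45), C = V − 7.9·n = (20.94, 63.30). So C.y = 63.30.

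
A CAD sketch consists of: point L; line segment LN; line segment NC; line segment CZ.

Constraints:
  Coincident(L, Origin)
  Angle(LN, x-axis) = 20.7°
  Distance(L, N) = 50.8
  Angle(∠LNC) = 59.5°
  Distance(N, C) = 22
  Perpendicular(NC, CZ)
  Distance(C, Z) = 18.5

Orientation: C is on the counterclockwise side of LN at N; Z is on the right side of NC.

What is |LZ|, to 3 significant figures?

62.4

L is at the origin; LN runs at 20.7° with length 50.8, so N = 50.8·(cos 20.7°, sin 20.7°) = (47.5, 18.0). ∠LNC = 59.5°, so NC runs at 20.7° + (180° − 59.5°) = 141° from the x-axis; with |NC| = 22.0, C = N + 22.0·(cos 141°, sin 141°) = (30.4, 31.7). NC ⟂ CZ; with |CZ| = 18.5 on the right of NC, Z = C + 18.5·(0.627, 0.779) = (42.0, 46.2). Then |LZ| = |Z − L| = 62.4.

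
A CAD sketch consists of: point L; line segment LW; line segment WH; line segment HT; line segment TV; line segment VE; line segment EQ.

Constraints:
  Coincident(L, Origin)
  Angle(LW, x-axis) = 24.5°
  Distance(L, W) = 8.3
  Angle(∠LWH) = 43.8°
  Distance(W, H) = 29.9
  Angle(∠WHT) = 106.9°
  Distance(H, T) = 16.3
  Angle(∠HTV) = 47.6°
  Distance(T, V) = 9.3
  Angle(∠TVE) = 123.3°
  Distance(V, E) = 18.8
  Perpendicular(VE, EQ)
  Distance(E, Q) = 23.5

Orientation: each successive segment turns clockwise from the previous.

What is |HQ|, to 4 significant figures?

19.90

∠TVE = 123.3° gives VE at -13.90° from the x-axis; with |VE| = 18.8, E = (5.328, -21.17). The perpendicularity gives EQ at right angles to VE, so EQ runs at -103.9°; with |EQ| = 23.5, Q = (-0.3178, -43.98). Then |HQ| = |Q − H| = 19.90.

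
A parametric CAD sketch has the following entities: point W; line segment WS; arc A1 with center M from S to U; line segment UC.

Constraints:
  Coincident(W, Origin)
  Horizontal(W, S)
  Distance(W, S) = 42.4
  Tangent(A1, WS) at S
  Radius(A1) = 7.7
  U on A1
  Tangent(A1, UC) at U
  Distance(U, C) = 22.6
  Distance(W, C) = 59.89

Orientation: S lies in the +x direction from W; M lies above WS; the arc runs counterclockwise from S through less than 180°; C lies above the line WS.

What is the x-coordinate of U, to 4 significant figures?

50.07

Checks: W = (0.00, 0.00) ✓; |MU| = 7.700 ✓; ∠(MU, UC) = 90.00° ✓; |UC| = 22.60 ✓; |WC| = 59.89 ✓.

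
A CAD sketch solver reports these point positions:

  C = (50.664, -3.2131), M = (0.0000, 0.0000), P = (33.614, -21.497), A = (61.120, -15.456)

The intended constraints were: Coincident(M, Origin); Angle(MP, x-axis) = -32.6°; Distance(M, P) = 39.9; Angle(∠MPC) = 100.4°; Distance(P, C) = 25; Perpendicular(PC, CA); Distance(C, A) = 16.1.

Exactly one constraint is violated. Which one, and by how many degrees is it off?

Perpendicular(PC, CA) — off by 6.50°.

M = (0.00, 0.00) ✓; MP at -32.60° ✓; |MP| = 39.90 ✓; ∠MPC = 100.4° ✓; |PC| = 25.00 ✓; ∠(PC, CA) = 96.50° ✗; |CA| = 16.10 ✓.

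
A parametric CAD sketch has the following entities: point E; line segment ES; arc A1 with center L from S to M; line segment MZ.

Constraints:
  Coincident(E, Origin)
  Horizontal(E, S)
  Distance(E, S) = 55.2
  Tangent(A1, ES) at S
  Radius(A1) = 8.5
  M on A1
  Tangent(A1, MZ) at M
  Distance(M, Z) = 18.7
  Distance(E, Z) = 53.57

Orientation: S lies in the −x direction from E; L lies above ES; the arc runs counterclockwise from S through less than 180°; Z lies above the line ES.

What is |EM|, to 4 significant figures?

47.43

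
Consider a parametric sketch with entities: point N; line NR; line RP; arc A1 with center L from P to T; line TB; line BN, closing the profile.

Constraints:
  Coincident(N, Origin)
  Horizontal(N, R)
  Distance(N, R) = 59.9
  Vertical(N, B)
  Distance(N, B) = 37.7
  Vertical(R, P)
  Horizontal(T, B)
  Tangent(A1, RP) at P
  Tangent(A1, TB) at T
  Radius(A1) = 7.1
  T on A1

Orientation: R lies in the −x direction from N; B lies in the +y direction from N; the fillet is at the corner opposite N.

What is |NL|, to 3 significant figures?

61.0

N and B share the same x with |NB| = 37.7 and B on the +y side, so B = (0.00, 37.7). The virtual corner opposite N is at (-59.9, 37.7). Tangency of A1 to RP means the radius LP is perpendicular to RP and A1 meets TB tangentially, so LT is at right angles to TB, with radius 7.1, so the center L sits 7.1 in from both sides at L = (-52.8, 30.6). Then |NL| = |L − N| = 61.0.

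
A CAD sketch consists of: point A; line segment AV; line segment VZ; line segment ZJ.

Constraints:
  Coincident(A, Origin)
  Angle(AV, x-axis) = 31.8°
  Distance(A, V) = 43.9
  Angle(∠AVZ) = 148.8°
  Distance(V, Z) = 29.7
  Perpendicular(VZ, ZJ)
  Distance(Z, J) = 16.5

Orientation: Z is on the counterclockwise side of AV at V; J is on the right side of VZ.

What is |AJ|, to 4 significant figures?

77.86

A is at the origin; AV runs at 31.8° with length 43.9, so V = 43.9·(cos 31.8°, sin 31.8°) = (37.31, 23.13). ∠AVZ = 148.8°, so VZ runs at 31.8° + (180° − 148.8°) = 63.00° from the x-axis; with |VZ| = 29.7, Z = V + 29.7·(cos 63.00°, sin 63.00°) = (50.79, 49.60). VZ is perpendicular to ZJ; with |ZJ| = 16.5 on the right of VZ, J = Z + 16.5·(0.8910, -0.4540) = (65.50, 42.11). Then |AJ| = |J − A| = 77.86.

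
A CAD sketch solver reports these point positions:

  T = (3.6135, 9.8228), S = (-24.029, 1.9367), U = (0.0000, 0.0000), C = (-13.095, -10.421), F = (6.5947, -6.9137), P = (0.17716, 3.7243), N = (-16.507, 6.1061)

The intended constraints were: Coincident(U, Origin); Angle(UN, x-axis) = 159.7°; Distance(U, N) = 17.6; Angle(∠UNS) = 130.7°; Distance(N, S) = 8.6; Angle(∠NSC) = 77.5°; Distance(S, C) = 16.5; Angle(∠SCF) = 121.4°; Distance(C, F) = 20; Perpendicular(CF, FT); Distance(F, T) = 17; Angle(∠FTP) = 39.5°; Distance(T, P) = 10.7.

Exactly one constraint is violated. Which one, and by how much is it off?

Distance(T, P) = 10.7 — off by 3.70.

U = (0.00, 0.00) ✓; UN at 159.7° ✓; |UN| = 17.60 ✓; ∠UNS = 130.7° ✓; |NS| = 8.600 ✓; ∠NSC = 77.50° ✓; |SC| = 16.50 ✓; ∠SCF = 121.4° ✓; |CF| = 20.00 ✓; ∠(CF, FT) = 90.00° ✓; |FT| = 17.00 ✓; ∠FTP = 39.50° ✓; |TP| = 7.000 ✗.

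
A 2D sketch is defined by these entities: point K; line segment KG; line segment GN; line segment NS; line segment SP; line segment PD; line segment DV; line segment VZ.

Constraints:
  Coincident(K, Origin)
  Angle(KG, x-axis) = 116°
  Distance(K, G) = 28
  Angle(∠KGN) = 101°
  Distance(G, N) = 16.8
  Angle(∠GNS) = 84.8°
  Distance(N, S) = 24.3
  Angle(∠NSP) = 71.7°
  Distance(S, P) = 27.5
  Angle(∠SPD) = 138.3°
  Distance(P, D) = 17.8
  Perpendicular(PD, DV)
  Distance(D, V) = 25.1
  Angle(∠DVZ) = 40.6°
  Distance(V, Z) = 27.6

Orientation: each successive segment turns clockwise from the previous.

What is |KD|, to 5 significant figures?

32.972

∠NSP = 71.7° gives SP at -166.50° from the x-axis; with |SP| = 27.5, P = (-12.792, 8.2046). ∠SPD = 138.3° gives PD at 151.80° from the x-axis; with |PD| = 17.8, D = (-28.480, 16.616). Then |KD| = |D − K| = 32.972.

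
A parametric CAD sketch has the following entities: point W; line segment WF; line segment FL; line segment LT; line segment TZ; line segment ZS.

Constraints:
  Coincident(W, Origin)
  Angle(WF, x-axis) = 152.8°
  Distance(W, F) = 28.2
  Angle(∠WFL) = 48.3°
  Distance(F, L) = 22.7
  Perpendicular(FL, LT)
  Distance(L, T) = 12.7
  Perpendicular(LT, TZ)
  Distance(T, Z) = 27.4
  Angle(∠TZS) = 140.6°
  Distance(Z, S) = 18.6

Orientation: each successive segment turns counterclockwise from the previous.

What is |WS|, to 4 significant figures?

42.87

LT is perpendicular to TZ, so TZ runs at 104.5°; with |TZ| = 27.4, Z = (-13.96, 20.62). ∠TZS = 140.6° gives ZS at 143.9° from the x-axis; with |ZS| = 18.6, S = (-28.99, 31.58). Then |WS| = |S − W| = 42.87.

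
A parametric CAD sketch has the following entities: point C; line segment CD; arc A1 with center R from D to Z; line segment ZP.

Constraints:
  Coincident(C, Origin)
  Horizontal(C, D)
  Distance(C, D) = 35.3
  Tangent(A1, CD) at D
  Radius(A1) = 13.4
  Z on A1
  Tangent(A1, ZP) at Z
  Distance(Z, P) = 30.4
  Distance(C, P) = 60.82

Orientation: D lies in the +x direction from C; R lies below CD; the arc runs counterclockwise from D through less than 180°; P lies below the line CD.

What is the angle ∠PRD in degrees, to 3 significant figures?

173°

C is at the origin; C and D share the same y with |CD| = 35.3 and D on the +x side, so D = (35.3, 0.00). A1 meets CD tangentially, so RD is at right angles to CD, so R = D + (0, -13.4) = (35.3, -13.4). Since RZ ⟂ ZP (tangency), |RP| = √(13.4² + 30.4²) = 33.2 regardless of where Z sits on A1. So P lies on both circle(C, 60.82) and circle(R, 33.2); the below-CD intersection is P = (39.4, -46.4). Z is the foot of the tangent from P: Z = (23.8, -20.3).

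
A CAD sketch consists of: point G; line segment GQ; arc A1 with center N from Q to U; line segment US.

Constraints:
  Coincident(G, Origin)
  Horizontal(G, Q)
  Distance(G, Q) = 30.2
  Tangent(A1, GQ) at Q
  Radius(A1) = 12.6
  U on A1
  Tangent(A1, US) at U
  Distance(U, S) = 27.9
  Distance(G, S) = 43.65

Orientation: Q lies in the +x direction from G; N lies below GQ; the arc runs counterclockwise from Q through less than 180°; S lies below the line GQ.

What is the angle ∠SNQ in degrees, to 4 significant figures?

154.4°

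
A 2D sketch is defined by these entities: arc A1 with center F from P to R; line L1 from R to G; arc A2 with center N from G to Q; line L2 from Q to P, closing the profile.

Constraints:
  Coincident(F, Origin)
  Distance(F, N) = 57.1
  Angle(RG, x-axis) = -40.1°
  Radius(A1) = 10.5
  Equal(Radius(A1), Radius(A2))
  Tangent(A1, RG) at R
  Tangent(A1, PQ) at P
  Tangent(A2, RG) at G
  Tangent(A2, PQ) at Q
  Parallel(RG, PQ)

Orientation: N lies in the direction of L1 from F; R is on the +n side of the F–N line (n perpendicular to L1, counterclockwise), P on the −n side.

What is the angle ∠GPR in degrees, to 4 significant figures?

69.81°

Tangency of A1 to both parallel lines with radius 10.5 puts R and P at F ± 10.5·n: R = (6.763, 8.032), P = (-6.763, -8.032). Equal radii place G and Q the same way about N: G = N + 10.5·n = (50.44, -28.75), Q = N − 10.5·n = (36.91, -44.81). Then cos ∠GPR = PG·PR / (|PG||PR|), giving 69.81°.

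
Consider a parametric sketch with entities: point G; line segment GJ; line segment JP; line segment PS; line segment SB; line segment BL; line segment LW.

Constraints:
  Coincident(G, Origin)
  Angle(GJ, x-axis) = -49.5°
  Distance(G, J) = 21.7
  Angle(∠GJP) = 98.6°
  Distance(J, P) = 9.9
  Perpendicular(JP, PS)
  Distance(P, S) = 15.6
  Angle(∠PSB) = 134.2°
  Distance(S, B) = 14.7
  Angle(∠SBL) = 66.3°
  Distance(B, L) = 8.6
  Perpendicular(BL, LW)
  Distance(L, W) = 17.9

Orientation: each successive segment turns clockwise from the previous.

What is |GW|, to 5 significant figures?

19.140

G is at the origin; GJ runs at -49.5° with length 21.7, so J = (14.093, -16.501). ∠GJP = 98.6° gives JP at -130.90° from the x-axis; with |JP| = 9.9, P = (7.6111, -23.984). The perpendicularity gives PS at right angles to JP, so PS runs at 139.10°; with |PS| = 15.6, S = (-4.1802, -13.770). ∠PSB = 134.2° gives SB at 93.300° from the x-axis; with |SB| = 14.7, B = (-5.0264, 0.90582). ∠SBL = 66.3° gives BL at -20.400° from the x-axis; with |BL| = 8.6, L = (3.0342, -2.0919). The perpendicularity gives LW at right angles to BL, so LW runs at -110.40°; with |LW| = 17.9, W = (-3.2052, -18.869). Then |GW| = |W − G| = 19.140.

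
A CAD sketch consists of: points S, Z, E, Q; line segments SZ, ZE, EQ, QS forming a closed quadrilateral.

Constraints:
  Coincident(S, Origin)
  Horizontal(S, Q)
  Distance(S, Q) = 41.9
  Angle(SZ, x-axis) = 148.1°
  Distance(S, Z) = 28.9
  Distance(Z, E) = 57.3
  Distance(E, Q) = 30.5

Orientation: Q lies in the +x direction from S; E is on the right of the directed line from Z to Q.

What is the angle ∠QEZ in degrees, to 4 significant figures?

97.12°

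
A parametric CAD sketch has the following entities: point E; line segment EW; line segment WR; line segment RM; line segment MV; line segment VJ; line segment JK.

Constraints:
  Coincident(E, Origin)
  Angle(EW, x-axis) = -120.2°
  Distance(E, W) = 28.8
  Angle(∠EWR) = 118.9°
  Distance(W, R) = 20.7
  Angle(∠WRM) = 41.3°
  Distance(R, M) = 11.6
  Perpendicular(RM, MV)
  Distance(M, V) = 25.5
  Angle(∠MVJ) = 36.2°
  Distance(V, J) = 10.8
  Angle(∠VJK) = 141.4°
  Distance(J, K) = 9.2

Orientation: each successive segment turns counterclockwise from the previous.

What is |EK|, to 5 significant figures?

37.225

E is at the origin; EW runs at -120.2° with length 28.8, so W = (-14.487, -24.891). ∠EWR = 118.9° gives WR at -59.100° from the x-axis; with |WR| = 20.7, R = (-3.8567, -42.653). ∠WRM = 41.3° gives RM at 79.600° from the x-axis; with |RM| = 11.6, M = (-1.7626, -31.244). RM is perpendicular to MV, so MV runs at 169.60°; with |MV| = 25.5, V = (-26.844, -26.640). ∠MVJ = 36.2° gives VJ at -46.600° from the x-axis; with |VJ| = 10.8, J = (-19.423, -34.487). ∠VJK = 141.4° gives JK at -8.0000° from the x-axis; with |JK| = 9.2, K = (-10.313, -35.768). Then |EK| = |K − E| = 37.225.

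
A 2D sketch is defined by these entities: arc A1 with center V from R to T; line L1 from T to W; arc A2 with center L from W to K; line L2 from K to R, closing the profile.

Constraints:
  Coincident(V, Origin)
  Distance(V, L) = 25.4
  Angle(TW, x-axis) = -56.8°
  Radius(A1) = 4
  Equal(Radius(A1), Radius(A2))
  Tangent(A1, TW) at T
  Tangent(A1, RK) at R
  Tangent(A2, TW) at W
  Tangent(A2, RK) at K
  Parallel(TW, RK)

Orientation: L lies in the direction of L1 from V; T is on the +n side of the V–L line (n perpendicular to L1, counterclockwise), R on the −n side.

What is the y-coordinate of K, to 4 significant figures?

-23.44

Tangency of A1 to both parallel lines with radius 4.0 puts T and R at V ± 4.0·n: T = (3.347, 2.190), R = (-3.347, -2.190). Equal radii place W and K the same way about L: W = L + 4.0·n = (17.26, -19.06), K = L − 4.0·n = (10.56, -23.44). So K.y = -23.44.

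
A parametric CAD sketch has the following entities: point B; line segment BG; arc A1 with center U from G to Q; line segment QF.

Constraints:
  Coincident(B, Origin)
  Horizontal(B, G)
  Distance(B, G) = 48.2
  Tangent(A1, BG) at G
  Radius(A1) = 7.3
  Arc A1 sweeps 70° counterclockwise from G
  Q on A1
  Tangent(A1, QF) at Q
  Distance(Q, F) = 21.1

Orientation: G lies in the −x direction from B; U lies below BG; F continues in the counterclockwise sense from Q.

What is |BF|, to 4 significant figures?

66.97

B is at the origin; BG is horizontal with |BG| = 48.2 and G on the −x side, so G = (-48.20, 0.000). The tangent condition forces UG to be normal to BG, so U = G + (0, -7.3) = (-48.20, -7.300). On A1, G sits at bearing 90° from U; a 70° counterclockwise sweep puts Q at bearing 160°, so Q = U + 7.3·(cos 160°, sin 160°) = (-55.06, -4.803). The tangent condition forces UQ to be normal to QF, so QF runs along (−sin 160°, cos 160°); with |QF| = 21.1, F = (-62.28, -24.63). Then |BF| = |F − B| = 66.97.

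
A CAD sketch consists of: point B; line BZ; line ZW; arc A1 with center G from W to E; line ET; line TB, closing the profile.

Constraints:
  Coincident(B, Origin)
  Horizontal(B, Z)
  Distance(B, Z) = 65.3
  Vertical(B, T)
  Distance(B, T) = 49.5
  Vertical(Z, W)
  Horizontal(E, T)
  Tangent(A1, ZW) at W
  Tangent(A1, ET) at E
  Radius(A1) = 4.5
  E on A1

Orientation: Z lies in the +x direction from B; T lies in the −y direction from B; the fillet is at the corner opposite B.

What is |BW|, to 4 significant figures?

79.30

B is at the origin; BZ is horizontal with |BZ| = 65.3 and Z on the +x side, so Z = (65.30, 0.000). BT is vertical with |BT| = 49.5 and T on the −y side, so T = (0.000, -49.50). The virtual corner opposite B is at (65.30, -49.50). The tangent condition forces GW to be normal to ZW and tangency of A1 to ET means the radius GE is perpendicular to ET, with radius 4.5, so the center G sits 4.5 in from both sides at G = (60.80, -45.00). That places the tangent points at W = (65.30, -45.00) on ZW and E = (60.80, -49.50) on ET. Then |BW| = |W − B| = 79.30.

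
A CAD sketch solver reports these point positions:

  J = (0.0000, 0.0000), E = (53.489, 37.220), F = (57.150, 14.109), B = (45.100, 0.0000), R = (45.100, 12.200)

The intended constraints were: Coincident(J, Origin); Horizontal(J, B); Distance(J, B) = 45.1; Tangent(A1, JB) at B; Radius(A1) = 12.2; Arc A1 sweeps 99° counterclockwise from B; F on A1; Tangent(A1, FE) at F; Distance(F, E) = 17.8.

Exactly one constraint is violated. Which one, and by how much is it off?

Distance(F, E) = 17.8 — off by 5.60.

J = (0.00, 0.00) ✓; J.y = 0.00, B.y = 0.00 ✓; |JB| = 45.10 ✓; ∠(RB, BJ) = 90.00° ✓; |RB| = 12.20 ✓; bearing(R→F) − bearing(R→B) = 99.00° ✓; |RF| = 12.20 ✓; ∠(RF, FE) = 90.00° ✓; |FE| = 23.40 ✗.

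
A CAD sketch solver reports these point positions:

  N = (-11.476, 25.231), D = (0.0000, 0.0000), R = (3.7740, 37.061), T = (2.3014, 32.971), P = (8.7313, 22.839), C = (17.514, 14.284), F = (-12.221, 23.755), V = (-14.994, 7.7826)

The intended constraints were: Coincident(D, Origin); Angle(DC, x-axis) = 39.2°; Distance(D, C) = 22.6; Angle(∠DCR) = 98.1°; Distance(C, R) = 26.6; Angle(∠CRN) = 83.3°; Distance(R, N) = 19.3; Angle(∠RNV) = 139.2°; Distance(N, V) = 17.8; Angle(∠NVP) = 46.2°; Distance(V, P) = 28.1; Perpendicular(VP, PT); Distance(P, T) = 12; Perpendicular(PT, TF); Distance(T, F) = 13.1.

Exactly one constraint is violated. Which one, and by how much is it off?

Distance(T, F) = 13.1 — off by 4.10.

D = (0.00, 0.00) ✓; DC at 39.20° ✓; |DC| = 22.60 ✓; ∠DCR = 98.10° ✓; |CR| = 26.60 ✓; ∠CRN = 83.30° ✓; |RN| = 19.30 ✓; ∠RNV = 139.2° ✓; |NV| = 17.80 ✓; ∠NVP = 46.20° ✓; |VP| = 28.10 ✓; ∠(VP, PT) = 90.00° ✓; |PT| = 12.00 ✓; ∠(PT, TF) = 90.00° ✓; |TF| = 17.20 ✗.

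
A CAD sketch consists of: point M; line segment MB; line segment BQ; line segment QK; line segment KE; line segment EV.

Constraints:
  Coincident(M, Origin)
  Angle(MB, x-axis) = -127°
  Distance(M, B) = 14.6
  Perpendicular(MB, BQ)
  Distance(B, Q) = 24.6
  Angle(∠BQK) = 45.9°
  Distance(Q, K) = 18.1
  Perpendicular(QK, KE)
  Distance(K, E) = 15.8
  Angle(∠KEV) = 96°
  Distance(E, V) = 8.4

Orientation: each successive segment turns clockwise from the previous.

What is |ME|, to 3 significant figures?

12.6

M is at the origin; MB runs at -127.0° with length 14.6, so B = (-8.79, -11.7). MB ⟂ BQ, so BQ runs at 143°; with |BQ| = 24.6, Q = (-28.4, 3.14). ∠BQK = 45.9° gives QK at 8.90° from the x-axis; with |QK| = 18.1, K = (-10.6, 5.94). QK ⟂ KE, so KE runs at -81.1°; with |KE| = 15.8, E = (-8.11, -9.66). Then |ME| = |E − M| = 12.6.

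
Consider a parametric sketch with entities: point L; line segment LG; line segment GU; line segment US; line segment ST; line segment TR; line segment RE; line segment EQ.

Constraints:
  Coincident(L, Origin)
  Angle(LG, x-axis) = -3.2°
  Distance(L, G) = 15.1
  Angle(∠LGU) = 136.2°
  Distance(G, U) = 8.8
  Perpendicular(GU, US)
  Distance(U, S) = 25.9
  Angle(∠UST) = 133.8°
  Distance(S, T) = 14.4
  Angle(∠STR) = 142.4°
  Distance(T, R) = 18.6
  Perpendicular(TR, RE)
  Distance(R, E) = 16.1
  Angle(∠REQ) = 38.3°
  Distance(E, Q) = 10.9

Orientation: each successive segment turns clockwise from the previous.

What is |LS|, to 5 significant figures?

25.034

L is at the origin; LG runs at -3.2° with length 15.1, so G = (15.076, -0.84290). ∠LGU = 136.2° gives GU at -47.000° from the x-axis; with |GU| = 8.8, U = (21.078, -7.2788). The perpendicularity gives US at right angles to GU, so US runs at -137.00°; with |US| = 25.9, S = (2.1360, -24.943). Then |LS| = |S − L| = 25.034.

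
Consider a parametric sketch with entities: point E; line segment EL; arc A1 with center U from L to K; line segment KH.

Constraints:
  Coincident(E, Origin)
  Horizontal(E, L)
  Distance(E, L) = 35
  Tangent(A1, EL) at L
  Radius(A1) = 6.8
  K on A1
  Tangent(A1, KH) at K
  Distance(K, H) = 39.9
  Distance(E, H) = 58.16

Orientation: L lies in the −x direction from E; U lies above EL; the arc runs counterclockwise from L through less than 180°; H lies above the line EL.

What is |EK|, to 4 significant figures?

29.31

Checks: E.y = 0.00, L.y = 0.00 ✓; |UK| = 6.800 ✓; ∠(UK, KH) = 90.00° ✓; |KH| = 39.90 ✓; |EH| = 58.16 ✓.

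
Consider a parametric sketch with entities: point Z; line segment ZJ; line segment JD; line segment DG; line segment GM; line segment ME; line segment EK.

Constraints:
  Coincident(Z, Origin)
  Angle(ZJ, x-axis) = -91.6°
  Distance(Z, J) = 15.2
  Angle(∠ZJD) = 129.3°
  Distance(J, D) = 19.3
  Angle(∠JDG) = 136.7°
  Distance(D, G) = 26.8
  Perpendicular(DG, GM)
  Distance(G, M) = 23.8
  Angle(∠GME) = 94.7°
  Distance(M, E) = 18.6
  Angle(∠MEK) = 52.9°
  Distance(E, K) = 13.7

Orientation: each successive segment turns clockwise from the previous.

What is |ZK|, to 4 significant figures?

32.12

Z is at the origin; ZJ runs at -91.6° with length 15.2, so J = (-0.4244, -15.19). ∠ZJD = 129.3° gives JD at -142.3° from the x-axis; with |JD| = 19.3, D = (-15.70, -27.00). ∠JDG = 136.7° gives DG at 174.4° from the x-axis; with |DG| = 26.8, G = (-42.37, -24.38). DG is perpendicular to GM, so GM runs at 84.40°; with |GM| = 23.8, M = (-40.04, -0.6949). ∠GME = 94.7° gives ME at -0.9000° from the x-axis; with |ME| = 18.6, E = (-21.45, -0.9871). ∠MEK = 52.9° gives EK at -128.0° from the x-axis; with |EK| = 13.7, K = (-29.88, -11.78). Then |ZK| = |K − Z| = 32.12.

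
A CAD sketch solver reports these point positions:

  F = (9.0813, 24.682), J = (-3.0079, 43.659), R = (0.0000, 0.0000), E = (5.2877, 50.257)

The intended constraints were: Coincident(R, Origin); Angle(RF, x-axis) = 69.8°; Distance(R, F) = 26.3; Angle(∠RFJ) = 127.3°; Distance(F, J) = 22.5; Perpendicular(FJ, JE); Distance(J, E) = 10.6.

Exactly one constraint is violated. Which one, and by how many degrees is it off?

Perpendicular(FJ, JE) — off by 6.00°.

R = (0.00, 0.00) ✓; RF at 69.80° ✓; |RF| = 26.30 ✓; ∠RFJ = 127.3° ✓; |FJ| = 22.50 ✓; ∠(FJ, JE) = 84.00° ✗; |JE| = 10.60 ✓.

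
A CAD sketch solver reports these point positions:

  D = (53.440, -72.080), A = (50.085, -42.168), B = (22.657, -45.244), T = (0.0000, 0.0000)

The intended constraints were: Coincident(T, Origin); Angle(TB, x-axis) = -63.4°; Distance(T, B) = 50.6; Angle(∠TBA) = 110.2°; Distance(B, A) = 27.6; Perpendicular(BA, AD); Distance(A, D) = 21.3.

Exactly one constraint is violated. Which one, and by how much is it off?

Distance(A, D) = 21.3 — off by 8.80.

T = (0.00, 0.00) ✓; TB at -63.40° ✓; |TB| = 50.60 ✓; ∠TBA = 110.2° ✓; |BA| = 27.60 ✓; ∠(BA, AD) = 90.00° ✓; |AD| = 30.10 ✗.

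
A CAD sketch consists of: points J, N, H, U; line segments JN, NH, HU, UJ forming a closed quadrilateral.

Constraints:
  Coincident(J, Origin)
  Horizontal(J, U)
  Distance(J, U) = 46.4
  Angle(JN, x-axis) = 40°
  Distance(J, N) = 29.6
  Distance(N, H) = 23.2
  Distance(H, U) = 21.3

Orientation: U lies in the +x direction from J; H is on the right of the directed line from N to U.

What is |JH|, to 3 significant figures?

25.8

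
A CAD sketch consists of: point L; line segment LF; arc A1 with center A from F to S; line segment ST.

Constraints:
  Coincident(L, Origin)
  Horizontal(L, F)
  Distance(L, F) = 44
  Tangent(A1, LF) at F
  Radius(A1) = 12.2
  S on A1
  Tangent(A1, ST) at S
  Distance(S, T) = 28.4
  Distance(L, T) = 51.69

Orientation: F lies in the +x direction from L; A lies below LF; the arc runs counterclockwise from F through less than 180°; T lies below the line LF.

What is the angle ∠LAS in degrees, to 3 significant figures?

15.7°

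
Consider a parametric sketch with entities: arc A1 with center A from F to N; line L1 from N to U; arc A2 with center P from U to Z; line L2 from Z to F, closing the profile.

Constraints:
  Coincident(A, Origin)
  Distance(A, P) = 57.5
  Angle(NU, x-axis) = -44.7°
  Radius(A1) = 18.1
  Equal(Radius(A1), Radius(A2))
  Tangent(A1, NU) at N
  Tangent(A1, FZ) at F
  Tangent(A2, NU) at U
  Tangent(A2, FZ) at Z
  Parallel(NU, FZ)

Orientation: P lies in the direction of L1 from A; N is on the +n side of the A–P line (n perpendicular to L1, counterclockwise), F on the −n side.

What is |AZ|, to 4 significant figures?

60.28

Tangency of A1 to both parallel lines with radius 18.1 puts N and F at A ± 18.1·n: N = (12.73, 12.87), F = (-12.73, -12.87). Equal radii place U and Z the same way about P: U = P + 18.1·n = (53.60, -27.58), Z = P − 18.1·n = (28.14, -53.31). Then |AZ| = |Z − A| = 60.28.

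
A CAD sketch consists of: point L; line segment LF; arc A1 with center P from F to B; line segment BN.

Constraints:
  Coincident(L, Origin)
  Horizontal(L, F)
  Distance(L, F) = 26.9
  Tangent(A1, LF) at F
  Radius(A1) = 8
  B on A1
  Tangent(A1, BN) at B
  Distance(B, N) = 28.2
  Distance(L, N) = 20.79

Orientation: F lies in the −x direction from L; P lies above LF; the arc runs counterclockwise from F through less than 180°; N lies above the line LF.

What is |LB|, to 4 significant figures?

21.67

L is at the origin; L and F share the same y with |LF| = 26.9 and F on the −x side, so F = (-26.90, 0.000). A1 meets LF tangentially, so PF is at right angles to LF, so P = F + (0, 8) = (-26.90, 8.000). Since PB ⟂ BN (tangency), |PN| = √(8.0² + 28.2²) = 29.31 regardless of where B sits on A1. So N lies on both circle(L, 20.79) and circle(P, 29.31); the above-LF intersection is N = (-0.5215, 20.78). B is the foot of the tangent from N: B = (-21.58, 2.026).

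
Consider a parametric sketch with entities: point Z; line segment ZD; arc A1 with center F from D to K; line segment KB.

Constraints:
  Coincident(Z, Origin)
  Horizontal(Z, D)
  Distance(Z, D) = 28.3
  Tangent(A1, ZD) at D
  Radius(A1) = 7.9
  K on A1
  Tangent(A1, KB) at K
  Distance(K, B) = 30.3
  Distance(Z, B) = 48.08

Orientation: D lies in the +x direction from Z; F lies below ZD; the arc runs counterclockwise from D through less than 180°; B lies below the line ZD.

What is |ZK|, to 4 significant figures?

22.83

Checks: |FK| = 7.900 ✓; ∠(FK, KB) = 90.00° ✓; |KB| = 30.30 ✓; |ZB| = 48.08 ✓.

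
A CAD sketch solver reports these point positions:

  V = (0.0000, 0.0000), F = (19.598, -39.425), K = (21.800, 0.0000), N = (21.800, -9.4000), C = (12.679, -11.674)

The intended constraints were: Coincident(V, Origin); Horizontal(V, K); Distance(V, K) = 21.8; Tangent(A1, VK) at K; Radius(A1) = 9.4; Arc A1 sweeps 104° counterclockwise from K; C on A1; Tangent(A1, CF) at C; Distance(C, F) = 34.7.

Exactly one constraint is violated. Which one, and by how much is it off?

Distance(C, F) = 34.7 — off by 6.10.

V = (0.00, 0.00) ✓; V.y = 0.00, K.y = 0.00 ✓; |VK| = 21.80 ✓; ∠(NK, KV) = 90.00° ✓; |NK| = 9.400 ✓; bearing(N→C) − bearing(N→K) = 104.0° ✓; |NC| = 9.400 ✓; ∠(NC, CF) = 90.00° ✓; |CF| = 28.60 ✗.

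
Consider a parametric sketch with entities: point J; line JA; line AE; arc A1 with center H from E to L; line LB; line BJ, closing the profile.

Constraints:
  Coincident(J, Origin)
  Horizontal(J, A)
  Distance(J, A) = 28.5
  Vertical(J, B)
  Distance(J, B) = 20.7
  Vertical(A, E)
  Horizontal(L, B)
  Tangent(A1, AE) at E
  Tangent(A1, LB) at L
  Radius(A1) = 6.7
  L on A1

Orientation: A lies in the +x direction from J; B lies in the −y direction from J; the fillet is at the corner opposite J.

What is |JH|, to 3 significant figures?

25.9

J and B share the same x with |JB| = 20.7 and B on the −y side, so B = (0.00, -20.7). The virtual corner opposite J is at (28.5, -20.7). A1 meets AE tangentially, so HE is at right angles to AE and the tangent condition forces HL to be normal to LB, with radius 6.7, so the center H sits 6.7 in from both sides at H = (21.8, -14.0). Then |JH| = |H − J| = 25.9.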